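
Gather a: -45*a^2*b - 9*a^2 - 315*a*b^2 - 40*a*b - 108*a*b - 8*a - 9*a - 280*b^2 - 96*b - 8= a^2*(-45*b - 9) + a*(-315*b^2 - 148*b - 17) - 280*b^2 - 96*b - 8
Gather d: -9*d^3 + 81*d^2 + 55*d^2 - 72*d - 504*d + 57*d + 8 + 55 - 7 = -9*d^3 + 136*d^2 - 519*d + 56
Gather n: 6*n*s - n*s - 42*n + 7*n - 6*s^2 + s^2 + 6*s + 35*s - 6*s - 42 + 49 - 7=n*(5*s - 35) - 5*s^2 + 35*s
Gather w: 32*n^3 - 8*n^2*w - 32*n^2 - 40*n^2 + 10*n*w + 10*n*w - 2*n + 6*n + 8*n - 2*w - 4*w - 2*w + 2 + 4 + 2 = 32*n^3 - 72*n^2 + 12*n + w*(-8*n^2 + 20*n - 8) + 8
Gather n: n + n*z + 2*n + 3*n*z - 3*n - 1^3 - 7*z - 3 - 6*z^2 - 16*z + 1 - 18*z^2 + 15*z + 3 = 4*n*z - 24*z^2 - 8*z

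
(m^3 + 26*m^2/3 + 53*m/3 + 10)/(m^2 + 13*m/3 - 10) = (3*m^2 + 8*m + 5)/(3*m - 5)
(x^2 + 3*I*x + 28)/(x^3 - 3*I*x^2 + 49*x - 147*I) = (x - 4*I)/(x^2 - 10*I*x - 21)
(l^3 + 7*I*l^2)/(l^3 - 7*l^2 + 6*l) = l*(l + 7*I)/(l^2 - 7*l + 6)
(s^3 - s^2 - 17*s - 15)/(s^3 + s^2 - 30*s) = (s^2 + 4*s + 3)/(s*(s + 6))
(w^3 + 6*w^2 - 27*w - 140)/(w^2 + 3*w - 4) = (w^2 + 2*w - 35)/(w - 1)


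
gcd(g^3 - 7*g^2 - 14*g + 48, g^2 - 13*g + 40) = g - 8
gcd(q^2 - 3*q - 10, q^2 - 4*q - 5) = q - 5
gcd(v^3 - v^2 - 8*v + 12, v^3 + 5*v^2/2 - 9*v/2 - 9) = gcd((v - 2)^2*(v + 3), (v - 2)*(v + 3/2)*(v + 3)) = v^2 + v - 6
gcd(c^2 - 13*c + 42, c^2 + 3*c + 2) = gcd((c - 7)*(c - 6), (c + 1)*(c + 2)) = 1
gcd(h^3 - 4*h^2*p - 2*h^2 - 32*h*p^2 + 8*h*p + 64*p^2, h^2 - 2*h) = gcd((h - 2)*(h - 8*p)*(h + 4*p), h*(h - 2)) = h - 2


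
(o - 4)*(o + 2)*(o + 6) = o^3 + 4*o^2 - 20*o - 48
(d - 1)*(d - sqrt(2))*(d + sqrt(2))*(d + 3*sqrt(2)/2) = d^4 - d^3 + 3*sqrt(2)*d^3/2 - 3*sqrt(2)*d^2/2 - 2*d^2 - 3*sqrt(2)*d + 2*d + 3*sqrt(2)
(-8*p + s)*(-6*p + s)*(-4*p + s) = -192*p^3 + 104*p^2*s - 18*p*s^2 + s^3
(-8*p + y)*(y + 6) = -8*p*y - 48*p + y^2 + 6*y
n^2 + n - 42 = (n - 6)*(n + 7)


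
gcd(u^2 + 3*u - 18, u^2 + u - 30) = u + 6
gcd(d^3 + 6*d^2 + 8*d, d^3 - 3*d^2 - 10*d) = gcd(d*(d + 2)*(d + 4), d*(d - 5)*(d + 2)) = d^2 + 2*d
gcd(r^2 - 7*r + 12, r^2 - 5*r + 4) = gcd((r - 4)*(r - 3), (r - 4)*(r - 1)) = r - 4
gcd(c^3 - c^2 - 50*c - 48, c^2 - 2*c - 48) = c^2 - 2*c - 48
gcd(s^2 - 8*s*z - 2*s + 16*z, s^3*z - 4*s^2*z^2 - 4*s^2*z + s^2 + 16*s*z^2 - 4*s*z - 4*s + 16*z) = 1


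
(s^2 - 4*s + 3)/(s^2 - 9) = (s - 1)/(s + 3)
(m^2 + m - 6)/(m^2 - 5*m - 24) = (m - 2)/(m - 8)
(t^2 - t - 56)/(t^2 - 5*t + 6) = (t^2 - t - 56)/(t^2 - 5*t + 6)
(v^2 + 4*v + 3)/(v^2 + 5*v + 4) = (v + 3)/(v + 4)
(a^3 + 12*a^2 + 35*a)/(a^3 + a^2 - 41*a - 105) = a*(a + 7)/(a^2 - 4*a - 21)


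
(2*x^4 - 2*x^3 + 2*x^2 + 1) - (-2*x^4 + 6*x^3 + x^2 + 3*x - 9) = 4*x^4 - 8*x^3 + x^2 - 3*x + 10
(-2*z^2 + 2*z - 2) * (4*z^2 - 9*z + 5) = -8*z^4 + 26*z^3 - 36*z^2 + 28*z - 10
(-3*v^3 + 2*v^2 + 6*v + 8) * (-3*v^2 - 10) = 9*v^5 - 6*v^4 + 12*v^3 - 44*v^2 - 60*v - 80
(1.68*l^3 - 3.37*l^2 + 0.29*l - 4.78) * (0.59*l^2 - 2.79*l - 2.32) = 0.9912*l^5 - 6.6755*l^4 + 5.6758*l^3 + 4.1891*l^2 + 12.6634*l + 11.0896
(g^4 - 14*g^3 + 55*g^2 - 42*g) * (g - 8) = g^5 - 22*g^4 + 167*g^3 - 482*g^2 + 336*g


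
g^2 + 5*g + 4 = (g + 1)*(g + 4)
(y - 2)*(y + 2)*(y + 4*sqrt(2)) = y^3 + 4*sqrt(2)*y^2 - 4*y - 16*sqrt(2)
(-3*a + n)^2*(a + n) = 9*a^3 + 3*a^2*n - 5*a*n^2 + n^3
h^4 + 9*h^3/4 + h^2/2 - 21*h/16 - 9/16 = (h - 3/4)*(h + 1/2)*(h + 1)*(h + 3/2)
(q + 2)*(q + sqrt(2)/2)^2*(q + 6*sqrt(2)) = q^4 + 2*q^3 + 7*sqrt(2)*q^3 + 25*q^2/2 + 14*sqrt(2)*q^2 + 3*sqrt(2)*q + 25*q + 6*sqrt(2)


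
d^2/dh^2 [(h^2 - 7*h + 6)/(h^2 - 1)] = -14/(h^3 + 3*h^2 + 3*h + 1)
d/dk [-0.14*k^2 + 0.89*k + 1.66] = 0.89 - 0.28*k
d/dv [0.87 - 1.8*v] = -1.80000000000000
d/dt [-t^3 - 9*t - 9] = -3*t^2 - 9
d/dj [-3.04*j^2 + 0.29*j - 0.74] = 0.29 - 6.08*j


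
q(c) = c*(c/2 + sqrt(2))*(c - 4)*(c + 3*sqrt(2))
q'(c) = c*(c/2 + sqrt(2))*(c - 4) + c*(c/2 + sqrt(2))*(c + 3*sqrt(2)) + c*(c - 4)*(c + 3*sqrt(2))/2 + (c/2 + sqrt(2))*(c - 4)*(c + 3*sqrt(2)) = 2*c^3 - 6*c^2 + 15*sqrt(2)*c^2/2 - 20*sqrt(2)*c + 12*c - 24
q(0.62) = -17.57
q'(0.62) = -31.85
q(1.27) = -39.17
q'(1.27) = -33.15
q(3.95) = -5.48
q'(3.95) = 106.81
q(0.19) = -4.84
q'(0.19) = -26.91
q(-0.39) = 8.04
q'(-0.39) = -17.07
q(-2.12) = 9.76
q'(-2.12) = 12.17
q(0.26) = -6.76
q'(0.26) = -27.89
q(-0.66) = 11.95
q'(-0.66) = -11.82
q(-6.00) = 167.21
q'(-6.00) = -192.46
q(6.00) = 542.56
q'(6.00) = 476.13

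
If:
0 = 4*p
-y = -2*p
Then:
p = 0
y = 0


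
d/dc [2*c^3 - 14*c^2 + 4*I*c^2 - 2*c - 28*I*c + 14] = 6*c^2 + c*(-28 + 8*I) - 2 - 28*I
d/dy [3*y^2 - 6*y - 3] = 6*y - 6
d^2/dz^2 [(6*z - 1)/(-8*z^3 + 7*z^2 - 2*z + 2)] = 2*(-1152*z^5 + 1392*z^4 - 646*z^3 - 381*z^2 + 258*z - 34)/(512*z^9 - 1344*z^8 + 1560*z^7 - 1399*z^6 + 1062*z^5 - 570*z^4 + 272*z^3 - 108*z^2 + 24*z - 8)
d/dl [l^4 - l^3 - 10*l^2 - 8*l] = 4*l^3 - 3*l^2 - 20*l - 8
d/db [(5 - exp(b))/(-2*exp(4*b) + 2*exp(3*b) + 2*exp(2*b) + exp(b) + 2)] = (-6*exp(4*b) + 44*exp(3*b) - 28*exp(2*b) - 20*exp(b) - 7)*exp(b)/(4*exp(8*b) - 8*exp(7*b) - 4*exp(6*b) + 4*exp(5*b) + 12*exp(3*b) + 9*exp(2*b) + 4*exp(b) + 4)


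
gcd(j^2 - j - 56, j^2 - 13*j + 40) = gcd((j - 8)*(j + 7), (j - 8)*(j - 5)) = j - 8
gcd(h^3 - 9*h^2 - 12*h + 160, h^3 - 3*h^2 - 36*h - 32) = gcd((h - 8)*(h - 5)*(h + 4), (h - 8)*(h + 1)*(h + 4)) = h^2 - 4*h - 32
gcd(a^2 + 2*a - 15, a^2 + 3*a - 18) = a - 3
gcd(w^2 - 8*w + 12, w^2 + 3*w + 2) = 1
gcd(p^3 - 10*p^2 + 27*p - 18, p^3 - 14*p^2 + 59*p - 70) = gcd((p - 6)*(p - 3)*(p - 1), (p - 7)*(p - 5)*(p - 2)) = 1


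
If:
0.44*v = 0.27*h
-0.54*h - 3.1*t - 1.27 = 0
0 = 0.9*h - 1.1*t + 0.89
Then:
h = -1.23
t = -0.20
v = -0.75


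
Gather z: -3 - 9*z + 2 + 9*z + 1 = 0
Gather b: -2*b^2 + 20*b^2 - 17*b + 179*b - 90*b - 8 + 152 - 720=18*b^2 + 72*b - 576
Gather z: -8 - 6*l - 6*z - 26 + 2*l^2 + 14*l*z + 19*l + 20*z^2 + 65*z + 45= 2*l^2 + 13*l + 20*z^2 + z*(14*l + 59) + 11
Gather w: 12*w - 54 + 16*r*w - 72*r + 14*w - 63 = -72*r + w*(16*r + 26) - 117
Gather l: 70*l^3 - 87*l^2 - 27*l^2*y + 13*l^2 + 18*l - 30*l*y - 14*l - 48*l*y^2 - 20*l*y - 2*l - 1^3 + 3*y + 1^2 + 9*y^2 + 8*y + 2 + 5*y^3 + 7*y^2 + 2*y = 70*l^3 + l^2*(-27*y - 74) + l*(-48*y^2 - 50*y + 2) + 5*y^3 + 16*y^2 + 13*y + 2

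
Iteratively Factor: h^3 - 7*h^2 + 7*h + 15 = (h + 1)*(h^2 - 8*h + 15) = (h - 5)*(h + 1)*(h - 3)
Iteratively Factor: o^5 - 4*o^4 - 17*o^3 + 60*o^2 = (o - 5)*(o^4 + o^3 - 12*o^2) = (o - 5)*(o + 4)*(o^3 - 3*o^2) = (o - 5)*(o - 3)*(o + 4)*(o^2) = o*(o - 5)*(o - 3)*(o + 4)*(o)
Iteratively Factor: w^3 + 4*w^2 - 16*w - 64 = (w + 4)*(w^2 - 16) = (w - 4)*(w + 4)*(w + 4)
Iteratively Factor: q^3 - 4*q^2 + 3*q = (q)*(q^2 - 4*q + 3) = q*(q - 1)*(q - 3)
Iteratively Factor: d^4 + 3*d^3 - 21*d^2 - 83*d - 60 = (d - 5)*(d^3 + 8*d^2 + 19*d + 12) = (d - 5)*(d + 3)*(d^2 + 5*d + 4) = (d - 5)*(d + 3)*(d + 4)*(d + 1)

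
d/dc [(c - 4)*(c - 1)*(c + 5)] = 3*c^2 - 21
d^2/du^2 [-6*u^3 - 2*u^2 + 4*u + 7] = -36*u - 4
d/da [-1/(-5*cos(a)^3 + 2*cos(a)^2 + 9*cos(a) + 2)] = (15*cos(a)^2 - 4*cos(a) - 9)*sin(a)/(-5*cos(a)^3 + 2*cos(a)^2 + 9*cos(a) + 2)^2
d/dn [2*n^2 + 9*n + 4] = 4*n + 9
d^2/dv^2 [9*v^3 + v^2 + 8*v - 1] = 54*v + 2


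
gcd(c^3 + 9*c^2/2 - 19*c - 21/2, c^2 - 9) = c - 3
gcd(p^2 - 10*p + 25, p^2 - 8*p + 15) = p - 5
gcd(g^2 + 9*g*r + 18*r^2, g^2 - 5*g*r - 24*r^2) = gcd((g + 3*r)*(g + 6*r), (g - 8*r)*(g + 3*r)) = g + 3*r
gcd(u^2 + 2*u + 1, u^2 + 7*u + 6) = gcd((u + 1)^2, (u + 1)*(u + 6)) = u + 1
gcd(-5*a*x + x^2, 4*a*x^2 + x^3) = x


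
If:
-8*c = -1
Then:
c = 1/8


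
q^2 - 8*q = q*(q - 8)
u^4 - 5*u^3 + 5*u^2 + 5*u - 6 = (u - 3)*(u - 2)*(u - 1)*(u + 1)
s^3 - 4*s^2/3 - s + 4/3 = (s - 4/3)*(s - 1)*(s + 1)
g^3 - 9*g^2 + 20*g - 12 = (g - 6)*(g - 2)*(g - 1)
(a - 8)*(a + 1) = a^2 - 7*a - 8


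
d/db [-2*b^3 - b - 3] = -6*b^2 - 1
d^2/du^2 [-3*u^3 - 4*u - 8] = -18*u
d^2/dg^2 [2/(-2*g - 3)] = -16/(2*g + 3)^3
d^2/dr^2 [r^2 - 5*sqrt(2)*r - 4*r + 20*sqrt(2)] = 2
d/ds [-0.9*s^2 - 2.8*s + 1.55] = -1.8*s - 2.8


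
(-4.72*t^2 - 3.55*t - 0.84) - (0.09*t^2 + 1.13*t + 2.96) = -4.81*t^2 - 4.68*t - 3.8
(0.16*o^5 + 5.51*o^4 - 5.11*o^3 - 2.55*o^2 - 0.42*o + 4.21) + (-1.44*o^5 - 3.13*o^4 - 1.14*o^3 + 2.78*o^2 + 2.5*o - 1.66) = -1.28*o^5 + 2.38*o^4 - 6.25*o^3 + 0.23*o^2 + 2.08*o + 2.55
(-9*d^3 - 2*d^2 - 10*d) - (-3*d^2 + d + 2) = -9*d^3 + d^2 - 11*d - 2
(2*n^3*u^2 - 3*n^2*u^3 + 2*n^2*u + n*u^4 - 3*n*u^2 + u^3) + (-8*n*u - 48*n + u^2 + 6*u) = 2*n^3*u^2 - 3*n^2*u^3 + 2*n^2*u + n*u^4 - 3*n*u^2 - 8*n*u - 48*n + u^3 + u^2 + 6*u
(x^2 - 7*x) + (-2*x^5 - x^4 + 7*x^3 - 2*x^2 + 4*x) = -2*x^5 - x^4 + 7*x^3 - x^2 - 3*x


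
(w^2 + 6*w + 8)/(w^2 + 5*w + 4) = (w + 2)/(w + 1)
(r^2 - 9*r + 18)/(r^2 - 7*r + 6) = (r - 3)/(r - 1)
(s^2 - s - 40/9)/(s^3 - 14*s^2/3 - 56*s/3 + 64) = (s + 5/3)/(s^2 - 2*s - 24)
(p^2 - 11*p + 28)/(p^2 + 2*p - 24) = (p - 7)/(p + 6)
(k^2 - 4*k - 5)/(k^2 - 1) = (k - 5)/(k - 1)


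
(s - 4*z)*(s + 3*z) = s^2 - s*z - 12*z^2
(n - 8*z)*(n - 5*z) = n^2 - 13*n*z + 40*z^2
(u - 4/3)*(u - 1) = u^2 - 7*u/3 + 4/3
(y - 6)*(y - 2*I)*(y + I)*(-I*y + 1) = -I*y^4 + 6*I*y^3 - 3*I*y^2 + 2*y + 18*I*y - 12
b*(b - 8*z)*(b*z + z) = b^3*z - 8*b^2*z^2 + b^2*z - 8*b*z^2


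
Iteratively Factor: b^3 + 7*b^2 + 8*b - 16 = (b - 1)*(b^2 + 8*b + 16) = (b - 1)*(b + 4)*(b + 4)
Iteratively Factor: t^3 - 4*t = (t)*(t^2 - 4) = t*(t - 2)*(t + 2)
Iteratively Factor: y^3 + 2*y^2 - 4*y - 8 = (y + 2)*(y^2 - 4) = (y + 2)^2*(y - 2)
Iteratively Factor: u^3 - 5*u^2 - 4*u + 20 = (u + 2)*(u^2 - 7*u + 10) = (u - 2)*(u + 2)*(u - 5)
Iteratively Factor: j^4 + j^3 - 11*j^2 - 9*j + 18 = (j + 2)*(j^3 - j^2 - 9*j + 9) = (j + 2)*(j + 3)*(j^2 - 4*j + 3) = (j - 1)*(j + 2)*(j + 3)*(j - 3)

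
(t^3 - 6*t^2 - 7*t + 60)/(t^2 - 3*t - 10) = (t^2 - t - 12)/(t + 2)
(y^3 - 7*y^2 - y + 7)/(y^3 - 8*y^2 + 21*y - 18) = (y^3 - 7*y^2 - y + 7)/(y^3 - 8*y^2 + 21*y - 18)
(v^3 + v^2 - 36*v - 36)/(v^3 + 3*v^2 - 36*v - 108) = (v + 1)/(v + 3)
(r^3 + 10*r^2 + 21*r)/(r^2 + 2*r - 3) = r*(r + 7)/(r - 1)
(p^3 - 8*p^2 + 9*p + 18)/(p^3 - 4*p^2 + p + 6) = (p - 6)/(p - 2)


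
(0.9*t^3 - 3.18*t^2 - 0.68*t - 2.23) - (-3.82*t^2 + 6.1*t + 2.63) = 0.9*t^3 + 0.64*t^2 - 6.78*t - 4.86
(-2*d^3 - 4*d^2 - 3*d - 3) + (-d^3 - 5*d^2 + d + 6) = -3*d^3 - 9*d^2 - 2*d + 3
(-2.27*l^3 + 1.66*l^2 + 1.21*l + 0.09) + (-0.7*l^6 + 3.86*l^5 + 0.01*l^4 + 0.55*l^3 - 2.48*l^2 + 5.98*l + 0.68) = -0.7*l^6 + 3.86*l^5 + 0.01*l^4 - 1.72*l^3 - 0.82*l^2 + 7.19*l + 0.77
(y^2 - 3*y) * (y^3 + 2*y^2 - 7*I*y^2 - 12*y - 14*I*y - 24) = y^5 - y^4 - 7*I*y^4 - 18*y^3 + 7*I*y^3 + 12*y^2 + 42*I*y^2 + 72*y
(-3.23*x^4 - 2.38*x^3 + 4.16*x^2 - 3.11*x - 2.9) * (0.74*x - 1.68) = -2.3902*x^5 + 3.6652*x^4 + 7.0768*x^3 - 9.2902*x^2 + 3.0788*x + 4.872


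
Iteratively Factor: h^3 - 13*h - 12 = (h + 1)*(h^2 - h - 12) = (h + 1)*(h + 3)*(h - 4)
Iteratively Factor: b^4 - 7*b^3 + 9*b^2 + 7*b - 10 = (b - 2)*(b^3 - 5*b^2 - b + 5) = (b - 2)*(b + 1)*(b^2 - 6*b + 5) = (b - 5)*(b - 2)*(b + 1)*(b - 1)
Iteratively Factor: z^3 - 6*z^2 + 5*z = (z - 1)*(z^2 - 5*z) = (z - 5)*(z - 1)*(z)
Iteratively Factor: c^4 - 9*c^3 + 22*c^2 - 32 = (c - 4)*(c^3 - 5*c^2 + 2*c + 8) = (c - 4)*(c - 2)*(c^2 - 3*c - 4) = (c - 4)^2*(c - 2)*(c + 1)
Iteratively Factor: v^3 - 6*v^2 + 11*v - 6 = (v - 3)*(v^2 - 3*v + 2) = (v - 3)*(v - 1)*(v - 2)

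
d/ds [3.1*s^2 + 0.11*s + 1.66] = 6.2*s + 0.11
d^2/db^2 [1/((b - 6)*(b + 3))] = 2*((b - 6)^2 + (b - 6)*(b + 3) + (b + 3)^2)/((b - 6)^3*(b + 3)^3)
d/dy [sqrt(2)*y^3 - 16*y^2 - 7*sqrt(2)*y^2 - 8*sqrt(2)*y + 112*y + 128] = 3*sqrt(2)*y^2 - 32*y - 14*sqrt(2)*y - 8*sqrt(2) + 112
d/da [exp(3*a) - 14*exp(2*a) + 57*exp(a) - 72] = (3*exp(2*a) - 28*exp(a) + 57)*exp(a)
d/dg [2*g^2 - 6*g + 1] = 4*g - 6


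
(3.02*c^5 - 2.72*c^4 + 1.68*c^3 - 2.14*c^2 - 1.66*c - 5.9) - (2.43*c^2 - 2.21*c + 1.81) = 3.02*c^5 - 2.72*c^4 + 1.68*c^3 - 4.57*c^2 + 0.55*c - 7.71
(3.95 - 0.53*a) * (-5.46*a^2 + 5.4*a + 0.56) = 2.8938*a^3 - 24.429*a^2 + 21.0332*a + 2.212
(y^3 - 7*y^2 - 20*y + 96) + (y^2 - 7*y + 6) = y^3 - 6*y^2 - 27*y + 102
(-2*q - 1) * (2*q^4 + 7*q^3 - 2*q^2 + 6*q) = -4*q^5 - 16*q^4 - 3*q^3 - 10*q^2 - 6*q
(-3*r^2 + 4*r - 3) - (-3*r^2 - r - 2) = 5*r - 1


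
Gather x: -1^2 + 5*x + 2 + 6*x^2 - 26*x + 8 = 6*x^2 - 21*x + 9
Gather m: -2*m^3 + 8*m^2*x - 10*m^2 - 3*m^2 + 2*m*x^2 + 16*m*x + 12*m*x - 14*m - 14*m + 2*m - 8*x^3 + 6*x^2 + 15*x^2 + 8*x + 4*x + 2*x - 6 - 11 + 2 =-2*m^3 + m^2*(8*x - 13) + m*(2*x^2 + 28*x - 26) - 8*x^3 + 21*x^2 + 14*x - 15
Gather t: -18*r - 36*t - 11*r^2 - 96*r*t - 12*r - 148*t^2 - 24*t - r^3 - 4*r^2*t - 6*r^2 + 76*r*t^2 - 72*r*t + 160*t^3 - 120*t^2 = -r^3 - 17*r^2 - 30*r + 160*t^3 + t^2*(76*r - 268) + t*(-4*r^2 - 168*r - 60)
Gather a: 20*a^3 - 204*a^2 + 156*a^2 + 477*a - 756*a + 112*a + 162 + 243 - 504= 20*a^3 - 48*a^2 - 167*a - 99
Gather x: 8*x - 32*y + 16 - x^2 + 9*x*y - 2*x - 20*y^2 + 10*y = -x^2 + x*(9*y + 6) - 20*y^2 - 22*y + 16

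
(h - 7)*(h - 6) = h^2 - 13*h + 42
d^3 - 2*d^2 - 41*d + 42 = (d - 7)*(d - 1)*(d + 6)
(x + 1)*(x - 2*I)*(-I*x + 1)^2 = -x^4 - x^3 - 3*x^2 - 3*x - 2*I*x - 2*I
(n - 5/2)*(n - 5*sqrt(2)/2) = n^2 - 5*sqrt(2)*n/2 - 5*n/2 + 25*sqrt(2)/4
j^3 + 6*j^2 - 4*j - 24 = (j - 2)*(j + 2)*(j + 6)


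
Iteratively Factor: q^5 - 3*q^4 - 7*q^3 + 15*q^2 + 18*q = (q + 1)*(q^4 - 4*q^3 - 3*q^2 + 18*q) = q*(q + 1)*(q^3 - 4*q^2 - 3*q + 18) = q*(q - 3)*(q + 1)*(q^2 - q - 6) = q*(q - 3)^2*(q + 1)*(q + 2)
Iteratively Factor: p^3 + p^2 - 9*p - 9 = (p - 3)*(p^2 + 4*p + 3) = (p - 3)*(p + 1)*(p + 3)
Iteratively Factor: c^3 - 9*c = (c + 3)*(c^2 - 3*c) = c*(c + 3)*(c - 3)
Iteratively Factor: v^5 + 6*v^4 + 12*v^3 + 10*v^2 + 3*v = (v + 1)*(v^4 + 5*v^3 + 7*v^2 + 3*v) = v*(v + 1)*(v^3 + 5*v^2 + 7*v + 3) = v*(v + 1)*(v + 3)*(v^2 + 2*v + 1) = v*(v + 1)^2*(v + 3)*(v + 1)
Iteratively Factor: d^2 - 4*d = (d - 4)*(d)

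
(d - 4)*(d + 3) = d^2 - d - 12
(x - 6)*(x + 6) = x^2 - 36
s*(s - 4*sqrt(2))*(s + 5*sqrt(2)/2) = s^3 - 3*sqrt(2)*s^2/2 - 20*s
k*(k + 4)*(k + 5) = k^3 + 9*k^2 + 20*k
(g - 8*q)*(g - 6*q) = g^2 - 14*g*q + 48*q^2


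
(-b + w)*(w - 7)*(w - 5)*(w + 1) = -b*w^3 + 11*b*w^2 - 23*b*w - 35*b + w^4 - 11*w^3 + 23*w^2 + 35*w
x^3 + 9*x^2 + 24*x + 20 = (x + 2)^2*(x + 5)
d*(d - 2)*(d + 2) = d^3 - 4*d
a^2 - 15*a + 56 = (a - 8)*(a - 7)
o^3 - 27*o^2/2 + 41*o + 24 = (o - 8)*(o - 6)*(o + 1/2)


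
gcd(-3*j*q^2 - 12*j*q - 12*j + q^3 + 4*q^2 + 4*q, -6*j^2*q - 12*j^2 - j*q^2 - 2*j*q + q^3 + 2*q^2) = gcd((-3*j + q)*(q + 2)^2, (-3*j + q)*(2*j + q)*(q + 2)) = -3*j*q - 6*j + q^2 + 2*q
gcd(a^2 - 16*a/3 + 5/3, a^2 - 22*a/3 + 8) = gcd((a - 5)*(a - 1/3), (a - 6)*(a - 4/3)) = 1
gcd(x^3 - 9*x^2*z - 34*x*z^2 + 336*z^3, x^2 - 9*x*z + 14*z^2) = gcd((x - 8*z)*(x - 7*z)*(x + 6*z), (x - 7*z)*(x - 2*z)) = x - 7*z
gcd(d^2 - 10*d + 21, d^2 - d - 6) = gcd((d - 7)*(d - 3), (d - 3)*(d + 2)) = d - 3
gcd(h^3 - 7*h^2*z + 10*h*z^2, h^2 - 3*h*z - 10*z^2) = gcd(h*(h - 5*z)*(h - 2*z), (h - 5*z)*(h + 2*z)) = -h + 5*z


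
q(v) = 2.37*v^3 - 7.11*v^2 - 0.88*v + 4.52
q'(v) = 7.11*v^2 - 14.22*v - 0.88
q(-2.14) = -49.38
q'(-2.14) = 62.11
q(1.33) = -3.65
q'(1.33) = -7.22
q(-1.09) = -6.04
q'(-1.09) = 23.07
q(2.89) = -0.20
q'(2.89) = 17.41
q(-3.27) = -151.50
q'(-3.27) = 121.65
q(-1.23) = -9.56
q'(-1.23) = 27.37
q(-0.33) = 3.95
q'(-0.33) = 4.59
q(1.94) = -6.64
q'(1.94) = -1.71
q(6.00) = 255.20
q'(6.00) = 169.76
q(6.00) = 255.20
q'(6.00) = 169.76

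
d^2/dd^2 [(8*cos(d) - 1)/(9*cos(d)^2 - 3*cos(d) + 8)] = 2*(5832*(1 - cos(2*d))^2*cos(d) - 108*(1 - cos(2*d))^2 - 181*cos(d) + 1482*cos(2*d) + 513*cos(3*d) - 1296*cos(5*d) - 126)/(6*cos(d) - 9*cos(2*d) - 25)^3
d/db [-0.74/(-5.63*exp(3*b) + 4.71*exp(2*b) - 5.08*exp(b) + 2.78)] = (-12.4986*exp(2*b) + 6.9708*exp(b) - 3.7592)*exp(b)/(5.63*exp(3*b) - 4.71*exp(2*b) + 5.08*exp(b) - 2.78)^2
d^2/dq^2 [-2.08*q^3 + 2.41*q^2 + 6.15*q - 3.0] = 4.82 - 12.48*q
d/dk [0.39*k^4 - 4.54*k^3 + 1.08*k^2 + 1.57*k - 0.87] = 1.56*k^3 - 13.62*k^2 + 2.16*k + 1.57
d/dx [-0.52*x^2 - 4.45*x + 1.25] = -1.04*x - 4.45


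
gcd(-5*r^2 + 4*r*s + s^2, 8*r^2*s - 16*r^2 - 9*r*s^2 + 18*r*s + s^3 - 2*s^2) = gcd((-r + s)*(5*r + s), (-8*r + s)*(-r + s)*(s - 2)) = r - s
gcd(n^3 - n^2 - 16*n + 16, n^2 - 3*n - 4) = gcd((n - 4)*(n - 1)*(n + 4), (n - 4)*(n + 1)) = n - 4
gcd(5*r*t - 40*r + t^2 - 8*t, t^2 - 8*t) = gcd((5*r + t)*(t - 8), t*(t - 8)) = t - 8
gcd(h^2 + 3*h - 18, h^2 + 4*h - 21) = h - 3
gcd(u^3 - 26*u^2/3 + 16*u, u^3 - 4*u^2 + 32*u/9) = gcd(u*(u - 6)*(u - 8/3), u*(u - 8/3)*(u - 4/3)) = u^2 - 8*u/3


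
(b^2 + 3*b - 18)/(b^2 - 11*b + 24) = (b + 6)/(b - 8)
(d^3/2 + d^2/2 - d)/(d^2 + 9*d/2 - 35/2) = d*(d^2 + d - 2)/(2*d^2 + 9*d - 35)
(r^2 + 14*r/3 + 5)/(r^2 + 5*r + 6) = (r + 5/3)/(r + 2)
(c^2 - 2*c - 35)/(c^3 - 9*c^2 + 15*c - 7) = (c + 5)/(c^2 - 2*c + 1)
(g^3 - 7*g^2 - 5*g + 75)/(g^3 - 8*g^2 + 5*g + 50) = (g + 3)/(g + 2)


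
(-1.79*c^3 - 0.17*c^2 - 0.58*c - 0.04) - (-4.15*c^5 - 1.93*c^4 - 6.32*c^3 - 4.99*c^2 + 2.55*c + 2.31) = 4.15*c^5 + 1.93*c^4 + 4.53*c^3 + 4.82*c^2 - 3.13*c - 2.35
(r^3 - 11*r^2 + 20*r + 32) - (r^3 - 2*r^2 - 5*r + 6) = -9*r^2 + 25*r + 26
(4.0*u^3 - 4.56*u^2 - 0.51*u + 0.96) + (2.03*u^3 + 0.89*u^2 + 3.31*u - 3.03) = 6.03*u^3 - 3.67*u^2 + 2.8*u - 2.07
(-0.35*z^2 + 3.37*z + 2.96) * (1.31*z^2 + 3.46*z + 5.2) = -0.4585*z^4 + 3.2037*z^3 + 13.7178*z^2 + 27.7656*z + 15.392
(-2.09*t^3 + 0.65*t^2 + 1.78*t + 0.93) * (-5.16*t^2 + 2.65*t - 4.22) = 10.7844*t^5 - 8.8925*t^4 + 1.3575*t^3 - 2.8248*t^2 - 5.0471*t - 3.9246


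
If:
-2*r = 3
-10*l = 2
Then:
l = -1/5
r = -3/2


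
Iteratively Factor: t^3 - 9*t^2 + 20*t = (t)*(t^2 - 9*t + 20) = t*(t - 5)*(t - 4)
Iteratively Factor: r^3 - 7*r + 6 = (r - 1)*(r^2 + r - 6) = (r - 1)*(r + 3)*(r - 2)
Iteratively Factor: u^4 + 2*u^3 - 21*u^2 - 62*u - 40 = (u + 2)*(u^3 - 21*u - 20) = (u - 5)*(u + 2)*(u^2 + 5*u + 4) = (u - 5)*(u + 1)*(u + 2)*(u + 4)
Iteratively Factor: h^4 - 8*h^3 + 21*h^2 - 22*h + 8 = (h - 1)*(h^3 - 7*h^2 + 14*h - 8) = (h - 4)*(h - 1)*(h^2 - 3*h + 2) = (h - 4)*(h - 2)*(h - 1)*(h - 1)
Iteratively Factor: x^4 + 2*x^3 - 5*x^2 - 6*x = (x - 2)*(x^3 + 4*x^2 + 3*x) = x*(x - 2)*(x^2 + 4*x + 3) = x*(x - 2)*(x + 1)*(x + 3)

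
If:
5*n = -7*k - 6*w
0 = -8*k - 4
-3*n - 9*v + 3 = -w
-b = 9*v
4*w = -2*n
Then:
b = 25/8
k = -1/2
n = 7/4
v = -25/72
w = -7/8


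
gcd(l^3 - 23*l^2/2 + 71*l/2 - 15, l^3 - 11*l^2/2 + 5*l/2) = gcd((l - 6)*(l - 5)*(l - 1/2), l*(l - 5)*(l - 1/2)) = l^2 - 11*l/2 + 5/2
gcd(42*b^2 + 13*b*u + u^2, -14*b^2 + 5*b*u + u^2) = 7*b + u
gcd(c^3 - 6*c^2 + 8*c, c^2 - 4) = c - 2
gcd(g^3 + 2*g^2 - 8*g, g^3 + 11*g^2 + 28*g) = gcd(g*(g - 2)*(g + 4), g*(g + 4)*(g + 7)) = g^2 + 4*g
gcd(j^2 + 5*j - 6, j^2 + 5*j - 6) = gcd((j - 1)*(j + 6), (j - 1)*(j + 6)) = j^2 + 5*j - 6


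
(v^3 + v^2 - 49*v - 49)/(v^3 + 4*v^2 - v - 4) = (v^2 - 49)/(v^2 + 3*v - 4)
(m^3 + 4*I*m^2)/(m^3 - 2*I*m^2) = (m + 4*I)/(m - 2*I)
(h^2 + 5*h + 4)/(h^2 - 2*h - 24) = (h + 1)/(h - 6)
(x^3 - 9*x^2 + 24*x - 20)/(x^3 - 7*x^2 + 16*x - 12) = (x - 5)/(x - 3)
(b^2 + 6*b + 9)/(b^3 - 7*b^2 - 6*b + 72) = (b + 3)/(b^2 - 10*b + 24)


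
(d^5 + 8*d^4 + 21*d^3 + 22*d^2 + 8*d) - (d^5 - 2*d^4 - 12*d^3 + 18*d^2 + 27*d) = 10*d^4 + 33*d^3 + 4*d^2 - 19*d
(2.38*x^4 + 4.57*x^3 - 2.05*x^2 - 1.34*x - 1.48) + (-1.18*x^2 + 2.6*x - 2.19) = 2.38*x^4 + 4.57*x^3 - 3.23*x^2 + 1.26*x - 3.67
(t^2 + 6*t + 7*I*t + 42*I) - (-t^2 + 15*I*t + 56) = 2*t^2 + 6*t - 8*I*t - 56 + 42*I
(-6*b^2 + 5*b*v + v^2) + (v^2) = -6*b^2 + 5*b*v + 2*v^2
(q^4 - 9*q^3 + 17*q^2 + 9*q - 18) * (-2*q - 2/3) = -2*q^5 + 52*q^4/3 - 28*q^3 - 88*q^2/3 + 30*q + 12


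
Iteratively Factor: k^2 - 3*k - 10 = (k - 5)*(k + 2)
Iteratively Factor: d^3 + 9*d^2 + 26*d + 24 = (d + 2)*(d^2 + 7*d + 12) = (d + 2)*(d + 4)*(d + 3)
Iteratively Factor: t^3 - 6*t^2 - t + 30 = (t + 2)*(t^2 - 8*t + 15) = (t - 5)*(t + 2)*(t - 3)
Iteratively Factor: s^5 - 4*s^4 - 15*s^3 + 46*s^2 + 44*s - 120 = (s - 2)*(s^4 - 2*s^3 - 19*s^2 + 8*s + 60) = (s - 5)*(s - 2)*(s^3 + 3*s^2 - 4*s - 12) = (s - 5)*(s - 2)*(s + 2)*(s^2 + s - 6) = (s - 5)*(s - 2)^2*(s + 2)*(s + 3)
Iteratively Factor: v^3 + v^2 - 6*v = (v)*(v^2 + v - 6) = v*(v + 3)*(v - 2)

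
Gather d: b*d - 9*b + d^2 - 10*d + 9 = -9*b + d^2 + d*(b - 10) + 9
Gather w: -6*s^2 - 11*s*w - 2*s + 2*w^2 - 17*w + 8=-6*s^2 - 2*s + 2*w^2 + w*(-11*s - 17) + 8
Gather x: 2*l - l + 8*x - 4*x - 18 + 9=l + 4*x - 9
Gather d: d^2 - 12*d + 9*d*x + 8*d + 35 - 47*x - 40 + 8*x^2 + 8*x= d^2 + d*(9*x - 4) + 8*x^2 - 39*x - 5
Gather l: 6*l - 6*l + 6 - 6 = 0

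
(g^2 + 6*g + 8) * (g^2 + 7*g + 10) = g^4 + 13*g^3 + 60*g^2 + 116*g + 80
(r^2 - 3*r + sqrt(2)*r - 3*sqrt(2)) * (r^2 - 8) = r^4 - 3*r^3 + sqrt(2)*r^3 - 8*r^2 - 3*sqrt(2)*r^2 - 8*sqrt(2)*r + 24*r + 24*sqrt(2)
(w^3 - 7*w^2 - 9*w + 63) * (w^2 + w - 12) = w^5 - 6*w^4 - 28*w^3 + 138*w^2 + 171*w - 756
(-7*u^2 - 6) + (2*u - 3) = -7*u^2 + 2*u - 9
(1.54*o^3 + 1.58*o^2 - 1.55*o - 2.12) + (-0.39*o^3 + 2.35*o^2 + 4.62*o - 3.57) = 1.15*o^3 + 3.93*o^2 + 3.07*o - 5.69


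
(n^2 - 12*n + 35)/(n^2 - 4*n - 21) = (n - 5)/(n + 3)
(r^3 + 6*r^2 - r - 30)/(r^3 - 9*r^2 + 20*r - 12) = (r^2 + 8*r + 15)/(r^2 - 7*r + 6)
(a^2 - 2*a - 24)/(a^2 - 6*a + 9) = (a^2 - 2*a - 24)/(a^2 - 6*a + 9)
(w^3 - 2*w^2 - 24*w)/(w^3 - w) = (w^2 - 2*w - 24)/(w^2 - 1)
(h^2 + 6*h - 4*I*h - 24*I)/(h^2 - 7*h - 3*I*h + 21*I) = (h^2 + h*(6 - 4*I) - 24*I)/(h^2 + h*(-7 - 3*I) + 21*I)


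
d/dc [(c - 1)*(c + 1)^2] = (c + 1)*(3*c - 1)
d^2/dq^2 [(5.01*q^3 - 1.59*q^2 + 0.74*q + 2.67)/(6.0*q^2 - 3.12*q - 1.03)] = (-2.27373675443232e-13*q^5 + 2.27373675443232e-13*q^4 + 153.212688*q^3 + 614.363616*q^2 - 240.564546*q + 76.853106)/(216.0*q^6 - 336.96*q^5 + 63.9792*q^4 + 85.318272*q^3 - 10.983096*q^2 - 9.930024*q - 1.092727)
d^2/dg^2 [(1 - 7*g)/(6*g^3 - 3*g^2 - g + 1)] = 2*(-(7*g - 1)*(-18*g^2 + 6*g + 1)^2 + (126*g^2 - 42*g + 3*(6*g - 1)*(7*g - 1) - 7)*(6*g^3 - 3*g^2 - g + 1))/(6*g^3 - 3*g^2 - g + 1)^3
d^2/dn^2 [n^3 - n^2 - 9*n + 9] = 6*n - 2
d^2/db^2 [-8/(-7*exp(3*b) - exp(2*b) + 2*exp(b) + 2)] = 8*((-63*exp(2*b) - 4*exp(b) + 2)*(7*exp(3*b) + exp(2*b) - 2*exp(b) - 2) + 2*(21*exp(2*b) + 2*exp(b) - 2)^2*exp(b))*exp(b)/(7*exp(3*b) + exp(2*b) - 2*exp(b) - 2)^3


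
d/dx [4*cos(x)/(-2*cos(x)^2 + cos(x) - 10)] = 8*(sin(x)^2 + 4)*sin(x)/(cos(x) - cos(2*x) - 11)^2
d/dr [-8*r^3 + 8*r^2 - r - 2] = -24*r^2 + 16*r - 1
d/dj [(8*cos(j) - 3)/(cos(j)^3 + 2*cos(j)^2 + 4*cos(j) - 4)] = 16*(-7*sin(j)^2 + 4*cos(3*j) + 27)*sin(j)/(-8*sin(j)^2 + 19*cos(j) + cos(3*j) - 8)^2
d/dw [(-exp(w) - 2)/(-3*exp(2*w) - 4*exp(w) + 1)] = (-2*(exp(w) + 2)*(3*exp(w) + 2) + 3*exp(2*w) + 4*exp(w) - 1)*exp(w)/(3*exp(2*w) + 4*exp(w) - 1)^2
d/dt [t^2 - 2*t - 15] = 2*t - 2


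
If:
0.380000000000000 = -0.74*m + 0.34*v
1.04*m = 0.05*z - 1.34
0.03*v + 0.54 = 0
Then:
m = -8.78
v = -18.00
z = -155.90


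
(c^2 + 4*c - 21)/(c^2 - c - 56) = (c - 3)/(c - 8)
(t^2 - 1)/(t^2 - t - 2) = (t - 1)/(t - 2)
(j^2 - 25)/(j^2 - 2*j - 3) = (25 - j^2)/(-j^2 + 2*j + 3)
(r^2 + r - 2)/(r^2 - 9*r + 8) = (r + 2)/(r - 8)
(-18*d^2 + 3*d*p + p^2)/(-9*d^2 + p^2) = (6*d + p)/(3*d + p)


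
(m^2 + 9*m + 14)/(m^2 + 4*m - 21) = (m + 2)/(m - 3)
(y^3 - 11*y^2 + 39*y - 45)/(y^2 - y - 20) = (y^2 - 6*y + 9)/(y + 4)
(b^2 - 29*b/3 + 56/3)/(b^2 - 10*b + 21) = (b - 8/3)/(b - 3)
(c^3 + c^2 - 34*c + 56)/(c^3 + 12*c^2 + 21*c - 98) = (c - 4)/(c + 7)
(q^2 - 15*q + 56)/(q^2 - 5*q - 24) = (q - 7)/(q + 3)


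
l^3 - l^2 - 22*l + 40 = (l - 4)*(l - 2)*(l + 5)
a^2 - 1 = (a - 1)*(a + 1)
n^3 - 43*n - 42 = (n - 7)*(n + 1)*(n + 6)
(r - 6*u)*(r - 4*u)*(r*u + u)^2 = r^4*u^2 - 10*r^3*u^3 + 2*r^3*u^2 + 24*r^2*u^4 - 20*r^2*u^3 + r^2*u^2 + 48*r*u^4 - 10*r*u^3 + 24*u^4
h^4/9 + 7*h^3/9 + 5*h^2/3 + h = h*(h/3 + 1/3)*(h/3 + 1)*(h + 3)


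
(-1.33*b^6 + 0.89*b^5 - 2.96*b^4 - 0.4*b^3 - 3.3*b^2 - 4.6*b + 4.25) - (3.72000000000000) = -1.33*b^6 + 0.89*b^5 - 2.96*b^4 - 0.4*b^3 - 3.3*b^2 - 4.6*b + 0.53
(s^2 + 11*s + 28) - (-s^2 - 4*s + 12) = 2*s^2 + 15*s + 16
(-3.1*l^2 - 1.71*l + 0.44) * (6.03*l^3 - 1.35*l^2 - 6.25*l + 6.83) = -18.693*l^5 - 6.1263*l^4 + 24.3367*l^3 - 11.0795*l^2 - 14.4293*l + 3.0052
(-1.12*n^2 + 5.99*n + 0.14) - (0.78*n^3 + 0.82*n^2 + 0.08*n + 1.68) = -0.78*n^3 - 1.94*n^2 + 5.91*n - 1.54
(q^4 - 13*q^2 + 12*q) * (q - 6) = q^5 - 6*q^4 - 13*q^3 + 90*q^2 - 72*q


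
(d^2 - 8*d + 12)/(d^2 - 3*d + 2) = (d - 6)/(d - 1)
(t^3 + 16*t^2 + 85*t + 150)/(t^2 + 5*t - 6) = (t^2 + 10*t + 25)/(t - 1)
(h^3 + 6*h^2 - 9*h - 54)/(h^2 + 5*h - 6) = (h^2 - 9)/(h - 1)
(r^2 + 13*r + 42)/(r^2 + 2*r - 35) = (r + 6)/(r - 5)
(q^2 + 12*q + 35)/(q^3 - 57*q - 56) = (q + 5)/(q^2 - 7*q - 8)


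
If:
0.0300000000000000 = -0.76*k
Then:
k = -0.04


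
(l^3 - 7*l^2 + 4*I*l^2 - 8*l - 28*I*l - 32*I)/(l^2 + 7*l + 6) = (l^2 + 4*l*(-2 + I) - 32*I)/(l + 6)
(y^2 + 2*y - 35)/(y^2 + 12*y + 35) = (y - 5)/(y + 5)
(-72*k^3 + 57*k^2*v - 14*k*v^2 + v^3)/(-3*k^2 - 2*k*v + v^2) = (24*k^2 - 11*k*v + v^2)/(k + v)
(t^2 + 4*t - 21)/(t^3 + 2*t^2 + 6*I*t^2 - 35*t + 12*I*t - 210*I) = (t - 3)/(t^2 + t*(-5 + 6*I) - 30*I)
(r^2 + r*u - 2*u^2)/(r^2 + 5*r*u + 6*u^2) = (r - u)/(r + 3*u)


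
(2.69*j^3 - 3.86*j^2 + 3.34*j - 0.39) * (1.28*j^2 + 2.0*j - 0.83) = 3.4432*j^5 + 0.4392*j^4 - 5.6775*j^3 + 9.3846*j^2 - 3.5522*j + 0.3237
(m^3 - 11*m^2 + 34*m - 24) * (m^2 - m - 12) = m^5 - 12*m^4 + 33*m^3 + 74*m^2 - 384*m + 288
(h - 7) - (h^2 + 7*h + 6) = -h^2 - 6*h - 13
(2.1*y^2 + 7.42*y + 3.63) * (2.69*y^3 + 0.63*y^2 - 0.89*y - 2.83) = 5.649*y^5 + 21.2828*y^4 + 12.5703*y^3 - 10.2599*y^2 - 24.2293*y - 10.2729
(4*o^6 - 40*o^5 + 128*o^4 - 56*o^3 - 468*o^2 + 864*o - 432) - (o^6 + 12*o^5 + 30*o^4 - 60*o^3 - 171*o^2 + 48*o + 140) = 3*o^6 - 52*o^5 + 98*o^4 + 4*o^3 - 297*o^2 + 816*o - 572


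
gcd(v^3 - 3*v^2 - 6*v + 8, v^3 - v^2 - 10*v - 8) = v^2 - 2*v - 8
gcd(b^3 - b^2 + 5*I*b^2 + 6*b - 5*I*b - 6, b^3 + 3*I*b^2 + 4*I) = b - I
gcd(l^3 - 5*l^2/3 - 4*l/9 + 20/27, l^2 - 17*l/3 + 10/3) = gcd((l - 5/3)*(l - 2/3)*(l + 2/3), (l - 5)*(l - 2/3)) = l - 2/3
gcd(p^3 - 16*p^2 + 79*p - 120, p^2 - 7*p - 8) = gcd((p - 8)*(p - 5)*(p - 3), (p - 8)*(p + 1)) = p - 8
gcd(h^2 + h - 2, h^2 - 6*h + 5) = h - 1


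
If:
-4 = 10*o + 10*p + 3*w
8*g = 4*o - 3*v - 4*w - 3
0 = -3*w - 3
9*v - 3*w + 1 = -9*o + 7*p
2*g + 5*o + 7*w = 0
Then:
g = 469/352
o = 763/880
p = -851/880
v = -227/110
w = -1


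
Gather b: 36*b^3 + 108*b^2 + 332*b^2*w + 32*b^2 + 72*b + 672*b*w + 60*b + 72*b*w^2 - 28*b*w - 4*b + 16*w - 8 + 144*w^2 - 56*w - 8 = 36*b^3 + b^2*(332*w + 140) + b*(72*w^2 + 644*w + 128) + 144*w^2 - 40*w - 16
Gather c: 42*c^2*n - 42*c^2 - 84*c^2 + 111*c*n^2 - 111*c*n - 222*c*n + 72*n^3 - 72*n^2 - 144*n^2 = c^2*(42*n - 126) + c*(111*n^2 - 333*n) + 72*n^3 - 216*n^2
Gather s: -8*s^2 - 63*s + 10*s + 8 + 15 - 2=-8*s^2 - 53*s + 21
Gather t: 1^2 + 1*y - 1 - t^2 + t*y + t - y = -t^2 + t*(y + 1)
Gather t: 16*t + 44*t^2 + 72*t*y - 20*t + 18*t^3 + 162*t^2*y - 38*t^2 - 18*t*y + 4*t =18*t^3 + t^2*(162*y + 6) + 54*t*y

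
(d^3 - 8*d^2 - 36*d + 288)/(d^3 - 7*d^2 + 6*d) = (d^2 - 2*d - 48)/(d*(d - 1))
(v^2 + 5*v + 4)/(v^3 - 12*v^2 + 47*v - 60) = (v^2 + 5*v + 4)/(v^3 - 12*v^2 + 47*v - 60)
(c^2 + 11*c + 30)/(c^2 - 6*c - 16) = (c^2 + 11*c + 30)/(c^2 - 6*c - 16)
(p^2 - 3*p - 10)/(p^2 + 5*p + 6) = (p - 5)/(p + 3)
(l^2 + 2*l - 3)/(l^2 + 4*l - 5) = (l + 3)/(l + 5)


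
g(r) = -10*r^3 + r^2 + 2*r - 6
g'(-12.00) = -4342.00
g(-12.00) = 17394.00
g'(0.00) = 2.00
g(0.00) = -6.00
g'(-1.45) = -63.98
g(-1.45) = 23.69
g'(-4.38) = -582.29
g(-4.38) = 844.70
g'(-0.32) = -1.71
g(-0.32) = -6.21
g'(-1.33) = -53.73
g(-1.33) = 16.64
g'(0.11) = 1.86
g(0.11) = -5.78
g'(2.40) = -166.00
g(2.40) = -133.68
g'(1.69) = -80.30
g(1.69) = -48.03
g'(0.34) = -0.79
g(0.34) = -5.60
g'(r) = -30*r^2 + 2*r + 2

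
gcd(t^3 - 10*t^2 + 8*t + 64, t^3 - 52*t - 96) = t^2 - 6*t - 16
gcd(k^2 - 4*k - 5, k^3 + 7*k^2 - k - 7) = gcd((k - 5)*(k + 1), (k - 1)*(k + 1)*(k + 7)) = k + 1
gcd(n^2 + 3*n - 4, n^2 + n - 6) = 1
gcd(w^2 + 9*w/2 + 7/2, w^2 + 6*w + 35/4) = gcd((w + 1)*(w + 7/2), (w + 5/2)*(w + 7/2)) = w + 7/2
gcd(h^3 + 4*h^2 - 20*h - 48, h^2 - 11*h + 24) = 1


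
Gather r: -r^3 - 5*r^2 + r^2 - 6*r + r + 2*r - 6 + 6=-r^3 - 4*r^2 - 3*r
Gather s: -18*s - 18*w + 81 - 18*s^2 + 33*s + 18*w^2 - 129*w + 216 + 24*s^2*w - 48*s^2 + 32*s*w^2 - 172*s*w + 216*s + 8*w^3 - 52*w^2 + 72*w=s^2*(24*w - 66) + s*(32*w^2 - 172*w + 231) + 8*w^3 - 34*w^2 - 75*w + 297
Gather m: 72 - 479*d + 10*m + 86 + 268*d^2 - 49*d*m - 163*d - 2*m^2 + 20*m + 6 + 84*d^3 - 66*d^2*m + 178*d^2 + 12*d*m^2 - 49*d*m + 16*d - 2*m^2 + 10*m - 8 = 84*d^3 + 446*d^2 - 626*d + m^2*(12*d - 4) + m*(-66*d^2 - 98*d + 40) + 156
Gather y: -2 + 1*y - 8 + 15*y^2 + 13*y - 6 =15*y^2 + 14*y - 16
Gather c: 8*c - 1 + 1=8*c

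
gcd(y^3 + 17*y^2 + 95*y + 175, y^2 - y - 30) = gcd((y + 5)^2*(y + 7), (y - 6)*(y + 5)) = y + 5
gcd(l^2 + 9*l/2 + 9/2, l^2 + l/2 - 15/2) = l + 3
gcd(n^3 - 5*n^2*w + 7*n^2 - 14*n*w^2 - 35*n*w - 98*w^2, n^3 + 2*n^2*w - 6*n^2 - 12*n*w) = n + 2*w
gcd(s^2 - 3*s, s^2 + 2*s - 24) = 1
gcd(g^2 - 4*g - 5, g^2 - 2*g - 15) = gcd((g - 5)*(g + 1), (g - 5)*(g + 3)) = g - 5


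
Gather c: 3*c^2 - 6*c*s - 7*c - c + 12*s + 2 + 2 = 3*c^2 + c*(-6*s - 8) + 12*s + 4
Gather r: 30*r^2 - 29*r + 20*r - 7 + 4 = 30*r^2 - 9*r - 3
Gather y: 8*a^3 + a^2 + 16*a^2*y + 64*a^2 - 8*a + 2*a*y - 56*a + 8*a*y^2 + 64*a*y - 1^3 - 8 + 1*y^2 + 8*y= 8*a^3 + 65*a^2 - 64*a + y^2*(8*a + 1) + y*(16*a^2 + 66*a + 8) - 9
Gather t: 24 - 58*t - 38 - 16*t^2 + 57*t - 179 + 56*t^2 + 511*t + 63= 40*t^2 + 510*t - 130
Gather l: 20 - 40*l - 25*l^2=-25*l^2 - 40*l + 20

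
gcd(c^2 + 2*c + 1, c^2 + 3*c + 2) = c + 1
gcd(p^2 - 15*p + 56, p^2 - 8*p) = p - 8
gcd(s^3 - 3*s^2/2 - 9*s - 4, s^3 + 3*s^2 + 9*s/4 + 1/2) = s^2 + 5*s/2 + 1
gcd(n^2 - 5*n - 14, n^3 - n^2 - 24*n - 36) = n + 2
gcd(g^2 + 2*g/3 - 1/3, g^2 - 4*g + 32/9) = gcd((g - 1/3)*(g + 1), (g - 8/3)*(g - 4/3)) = 1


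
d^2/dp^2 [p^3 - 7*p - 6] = 6*p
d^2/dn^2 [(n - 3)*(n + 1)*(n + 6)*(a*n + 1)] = 12*a*n^2 + 24*a*n - 30*a + 6*n + 8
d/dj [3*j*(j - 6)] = 6*j - 18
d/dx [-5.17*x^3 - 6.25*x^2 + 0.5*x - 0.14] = -15.51*x^2 - 12.5*x + 0.5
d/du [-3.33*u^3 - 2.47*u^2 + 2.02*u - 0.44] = -9.99*u^2 - 4.94*u + 2.02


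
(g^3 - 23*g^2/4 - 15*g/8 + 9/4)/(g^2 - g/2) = g - 21/4 - 9/(2*g)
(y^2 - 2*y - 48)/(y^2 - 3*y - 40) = (y + 6)/(y + 5)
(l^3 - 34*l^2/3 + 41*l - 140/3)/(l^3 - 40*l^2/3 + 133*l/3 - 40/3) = (3*l^2 - 19*l + 28)/(3*l^2 - 25*l + 8)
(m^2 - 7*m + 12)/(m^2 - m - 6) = (m - 4)/(m + 2)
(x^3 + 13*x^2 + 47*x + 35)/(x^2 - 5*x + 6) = (x^3 + 13*x^2 + 47*x + 35)/(x^2 - 5*x + 6)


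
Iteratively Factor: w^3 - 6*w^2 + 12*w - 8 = (w - 2)*(w^2 - 4*w + 4) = (w - 2)^2*(w - 2)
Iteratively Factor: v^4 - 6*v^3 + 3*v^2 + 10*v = (v)*(v^3 - 6*v^2 + 3*v + 10) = v*(v - 5)*(v^2 - v - 2) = v*(v - 5)*(v + 1)*(v - 2)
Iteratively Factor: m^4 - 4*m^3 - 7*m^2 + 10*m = (m - 5)*(m^3 + m^2 - 2*m) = (m - 5)*(m - 1)*(m^2 + 2*m) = m*(m - 5)*(m - 1)*(m + 2)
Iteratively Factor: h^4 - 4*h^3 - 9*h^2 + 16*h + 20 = (h - 2)*(h^3 - 2*h^2 - 13*h - 10) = (h - 5)*(h - 2)*(h^2 + 3*h + 2) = (h - 5)*(h - 2)*(h + 2)*(h + 1)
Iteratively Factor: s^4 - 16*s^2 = (s)*(s^3 - 16*s) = s*(s + 4)*(s^2 - 4*s) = s*(s - 4)*(s + 4)*(s)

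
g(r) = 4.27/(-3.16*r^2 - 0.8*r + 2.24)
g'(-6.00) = -0.01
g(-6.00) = -0.04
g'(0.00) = 0.68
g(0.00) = 1.91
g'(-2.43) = -0.30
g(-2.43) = -0.29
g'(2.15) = 0.31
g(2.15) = -0.30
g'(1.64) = 0.83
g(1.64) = -0.56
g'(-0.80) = -24.71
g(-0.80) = 4.98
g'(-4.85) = -0.03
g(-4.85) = -0.06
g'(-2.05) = -0.59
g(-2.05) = -0.45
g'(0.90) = 25.63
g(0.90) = -4.11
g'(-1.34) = -5.87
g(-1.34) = -1.81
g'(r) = 4.27*(6.32*r + 0.8)/(-3.16*r^2 - 0.8*r + 2.24)^2 = (26.9864*r + 3.416)/(3.16*r^2 + 0.8*r - 2.24)^2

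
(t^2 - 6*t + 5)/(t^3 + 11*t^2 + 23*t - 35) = (t - 5)/(t^2 + 12*t + 35)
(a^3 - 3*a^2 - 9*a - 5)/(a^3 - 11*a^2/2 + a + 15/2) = 2*(a + 1)/(2*a - 3)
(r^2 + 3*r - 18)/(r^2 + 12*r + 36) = (r - 3)/(r + 6)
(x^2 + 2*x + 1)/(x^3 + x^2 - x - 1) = 1/(x - 1)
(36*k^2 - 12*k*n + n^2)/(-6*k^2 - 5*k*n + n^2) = (-6*k + n)/(k + n)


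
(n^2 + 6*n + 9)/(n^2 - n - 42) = (n^2 + 6*n + 9)/(n^2 - n - 42)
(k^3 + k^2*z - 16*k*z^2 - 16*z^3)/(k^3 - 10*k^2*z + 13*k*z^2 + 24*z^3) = (k^2 - 16*z^2)/(k^2 - 11*k*z + 24*z^2)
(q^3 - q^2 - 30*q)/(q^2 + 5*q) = q - 6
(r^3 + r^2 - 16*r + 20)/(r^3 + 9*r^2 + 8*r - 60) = (r - 2)/(r + 6)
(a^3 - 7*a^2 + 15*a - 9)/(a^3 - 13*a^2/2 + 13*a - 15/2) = 2*(a - 3)/(2*a - 5)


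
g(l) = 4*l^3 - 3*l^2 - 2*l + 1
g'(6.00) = 394.00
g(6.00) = 745.00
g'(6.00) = 394.00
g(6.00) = 745.00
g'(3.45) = 120.13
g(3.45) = 122.65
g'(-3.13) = 134.34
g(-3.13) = -144.79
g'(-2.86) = 113.32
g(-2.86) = -111.39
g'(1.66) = 21.11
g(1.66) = 7.71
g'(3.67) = 137.61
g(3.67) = 150.98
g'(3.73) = 142.57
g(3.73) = 159.38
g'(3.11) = 95.41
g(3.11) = 86.08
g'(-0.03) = -1.81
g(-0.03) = 1.06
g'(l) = 12*l^2 - 6*l - 2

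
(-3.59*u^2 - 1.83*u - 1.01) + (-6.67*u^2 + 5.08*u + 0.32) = -10.26*u^2 + 3.25*u - 0.69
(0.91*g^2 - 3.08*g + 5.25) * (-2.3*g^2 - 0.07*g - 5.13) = -2.093*g^4 + 7.0203*g^3 - 16.5277*g^2 + 15.4329*g - 26.9325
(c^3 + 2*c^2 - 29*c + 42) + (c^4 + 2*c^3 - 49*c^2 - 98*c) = c^4 + 3*c^3 - 47*c^2 - 127*c + 42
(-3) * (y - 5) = 15 - 3*y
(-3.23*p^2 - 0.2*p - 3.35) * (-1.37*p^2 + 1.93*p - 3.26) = 4.4251*p^4 - 5.9599*p^3 + 14.7333*p^2 - 5.8135*p + 10.921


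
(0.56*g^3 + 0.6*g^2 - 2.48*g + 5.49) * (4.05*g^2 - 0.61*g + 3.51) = 2.268*g^5 + 2.0884*g^4 - 8.4444*g^3 + 25.8533*g^2 - 12.0537*g + 19.2699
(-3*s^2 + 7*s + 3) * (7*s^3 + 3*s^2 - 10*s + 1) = -21*s^5 + 40*s^4 + 72*s^3 - 64*s^2 - 23*s + 3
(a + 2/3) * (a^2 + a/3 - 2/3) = a^3 + a^2 - 4*a/9 - 4/9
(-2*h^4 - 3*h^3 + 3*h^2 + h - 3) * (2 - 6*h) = 12*h^5 + 14*h^4 - 24*h^3 + 20*h - 6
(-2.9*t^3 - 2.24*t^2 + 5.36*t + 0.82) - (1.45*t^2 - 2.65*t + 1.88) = -2.9*t^3 - 3.69*t^2 + 8.01*t - 1.06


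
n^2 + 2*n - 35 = (n - 5)*(n + 7)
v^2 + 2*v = v*(v + 2)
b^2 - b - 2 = (b - 2)*(b + 1)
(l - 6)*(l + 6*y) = l^2 + 6*l*y - 6*l - 36*y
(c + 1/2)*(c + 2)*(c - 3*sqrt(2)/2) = c^3 - 3*sqrt(2)*c^2/2 + 5*c^2/2 - 15*sqrt(2)*c/4 + c - 3*sqrt(2)/2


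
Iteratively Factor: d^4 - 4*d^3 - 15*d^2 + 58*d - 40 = (d - 2)*(d^3 - 2*d^2 - 19*d + 20) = (d - 2)*(d - 1)*(d^2 - d - 20) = (d - 2)*(d - 1)*(d + 4)*(d - 5)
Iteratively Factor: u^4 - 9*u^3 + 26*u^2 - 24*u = (u - 4)*(u^3 - 5*u^2 + 6*u) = u*(u - 4)*(u^2 - 5*u + 6) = u*(u - 4)*(u - 2)*(u - 3)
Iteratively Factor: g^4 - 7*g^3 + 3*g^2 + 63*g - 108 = (g - 3)*(g^3 - 4*g^2 - 9*g + 36) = (g - 4)*(g - 3)*(g^2 - 9) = (g - 4)*(g - 3)*(g + 3)*(g - 3)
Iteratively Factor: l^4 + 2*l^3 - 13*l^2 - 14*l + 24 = (l - 3)*(l^3 + 5*l^2 + 2*l - 8) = (l - 3)*(l + 2)*(l^2 + 3*l - 4) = (l - 3)*(l + 2)*(l + 4)*(l - 1)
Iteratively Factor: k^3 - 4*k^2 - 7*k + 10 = (k - 1)*(k^2 - 3*k - 10) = (k - 5)*(k - 1)*(k + 2)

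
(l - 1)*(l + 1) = l^2 - 1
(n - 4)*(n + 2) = n^2 - 2*n - 8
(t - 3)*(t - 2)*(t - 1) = t^3 - 6*t^2 + 11*t - 6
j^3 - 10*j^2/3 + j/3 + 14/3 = (j - 7/3)*(j - 2)*(j + 1)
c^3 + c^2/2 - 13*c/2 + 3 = (c - 2)*(c - 1/2)*(c + 3)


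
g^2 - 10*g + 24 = (g - 6)*(g - 4)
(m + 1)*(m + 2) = m^2 + 3*m + 2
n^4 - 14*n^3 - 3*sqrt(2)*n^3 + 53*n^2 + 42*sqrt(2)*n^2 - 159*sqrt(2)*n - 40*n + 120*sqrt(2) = (n - 8)*(n - 5)*(n - 1)*(n - 3*sqrt(2))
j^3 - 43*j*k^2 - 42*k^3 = (j - 7*k)*(j + k)*(j + 6*k)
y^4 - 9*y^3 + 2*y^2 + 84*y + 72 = (y - 6)^2*(y + 1)*(y + 2)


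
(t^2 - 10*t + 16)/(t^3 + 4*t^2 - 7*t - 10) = (t - 8)/(t^2 + 6*t + 5)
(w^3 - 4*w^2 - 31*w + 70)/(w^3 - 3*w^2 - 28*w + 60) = (w - 7)/(w - 6)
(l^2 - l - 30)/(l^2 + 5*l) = (l - 6)/l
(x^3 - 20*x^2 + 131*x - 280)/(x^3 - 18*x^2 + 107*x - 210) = (x - 8)/(x - 6)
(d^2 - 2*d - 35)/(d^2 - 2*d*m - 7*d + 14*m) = (d + 5)/(d - 2*m)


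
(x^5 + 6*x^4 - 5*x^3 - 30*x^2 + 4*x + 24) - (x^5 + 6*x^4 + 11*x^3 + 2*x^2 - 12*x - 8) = -16*x^3 - 32*x^2 + 16*x + 32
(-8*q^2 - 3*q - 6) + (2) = -8*q^2 - 3*q - 4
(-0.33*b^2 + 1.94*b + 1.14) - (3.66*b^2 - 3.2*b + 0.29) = -3.99*b^2 + 5.14*b + 0.85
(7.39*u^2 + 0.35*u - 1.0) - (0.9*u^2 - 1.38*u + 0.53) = 6.49*u^2 + 1.73*u - 1.53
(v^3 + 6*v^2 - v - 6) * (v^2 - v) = v^5 + 5*v^4 - 7*v^3 - 5*v^2 + 6*v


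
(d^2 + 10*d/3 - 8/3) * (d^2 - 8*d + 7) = d^4 - 14*d^3/3 - 67*d^2/3 + 134*d/3 - 56/3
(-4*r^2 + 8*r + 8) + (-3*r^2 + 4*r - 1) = -7*r^2 + 12*r + 7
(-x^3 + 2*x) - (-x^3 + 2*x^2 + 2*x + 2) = -2*x^2 - 2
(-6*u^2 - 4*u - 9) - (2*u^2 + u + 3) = -8*u^2 - 5*u - 12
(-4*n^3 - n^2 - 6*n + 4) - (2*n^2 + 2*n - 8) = -4*n^3 - 3*n^2 - 8*n + 12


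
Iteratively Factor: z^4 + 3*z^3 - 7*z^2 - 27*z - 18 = (z + 3)*(z^3 - 7*z - 6) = (z + 2)*(z + 3)*(z^2 - 2*z - 3) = (z - 3)*(z + 2)*(z + 3)*(z + 1)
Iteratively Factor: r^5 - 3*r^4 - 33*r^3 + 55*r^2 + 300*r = (r - 5)*(r^4 + 2*r^3 - 23*r^2 - 60*r) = (r - 5)^2*(r^3 + 7*r^2 + 12*r) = (r - 5)^2*(r + 3)*(r^2 + 4*r) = r*(r - 5)^2*(r + 3)*(r + 4)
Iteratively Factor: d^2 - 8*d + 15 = (d - 5)*(d - 3)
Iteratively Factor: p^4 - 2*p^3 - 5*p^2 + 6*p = (p)*(p^3 - 2*p^2 - 5*p + 6) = p*(p - 1)*(p^2 - p - 6) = p*(p - 1)*(p + 2)*(p - 3)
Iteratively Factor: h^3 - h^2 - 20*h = (h)*(h^2 - h - 20) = h*(h + 4)*(h - 5)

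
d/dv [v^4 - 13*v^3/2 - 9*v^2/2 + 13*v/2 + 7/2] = 4*v^3 - 39*v^2/2 - 9*v + 13/2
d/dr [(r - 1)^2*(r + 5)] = 3*(r - 1)*(r + 3)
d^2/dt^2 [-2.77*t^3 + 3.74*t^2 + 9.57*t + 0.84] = 7.48 - 16.62*t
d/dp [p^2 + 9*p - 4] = 2*p + 9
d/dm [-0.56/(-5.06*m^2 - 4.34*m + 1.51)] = (-5.6672*m - 2.4304)/(5.06*m^2 + 4.34*m - 1.51)^2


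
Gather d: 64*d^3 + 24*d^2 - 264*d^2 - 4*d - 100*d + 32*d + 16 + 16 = 64*d^3 - 240*d^2 - 72*d + 32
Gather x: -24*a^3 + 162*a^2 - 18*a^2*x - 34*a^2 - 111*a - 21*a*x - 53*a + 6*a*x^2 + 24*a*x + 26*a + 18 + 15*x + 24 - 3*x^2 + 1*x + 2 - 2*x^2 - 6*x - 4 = -24*a^3 + 128*a^2 - 138*a + x^2*(6*a - 5) + x*(-18*a^2 + 3*a + 10) + 40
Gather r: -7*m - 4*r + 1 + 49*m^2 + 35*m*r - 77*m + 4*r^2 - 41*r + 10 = 49*m^2 - 84*m + 4*r^2 + r*(35*m - 45) + 11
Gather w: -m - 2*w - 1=-m - 2*w - 1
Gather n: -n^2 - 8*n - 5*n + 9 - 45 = -n^2 - 13*n - 36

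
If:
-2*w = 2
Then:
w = -1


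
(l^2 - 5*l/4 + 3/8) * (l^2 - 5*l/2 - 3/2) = l^4 - 15*l^3/4 + 2*l^2 + 15*l/16 - 9/16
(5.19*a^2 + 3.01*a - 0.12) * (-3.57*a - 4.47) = -18.5283*a^3 - 33.945*a^2 - 13.0263*a + 0.5364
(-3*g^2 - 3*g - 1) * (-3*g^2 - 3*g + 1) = 9*g^4 + 18*g^3 + 9*g^2 - 1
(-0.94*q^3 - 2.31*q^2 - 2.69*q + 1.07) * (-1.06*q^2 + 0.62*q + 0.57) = 0.9964*q^5 + 1.8658*q^4 + 0.8834*q^3 - 4.1187*q^2 - 0.8699*q + 0.6099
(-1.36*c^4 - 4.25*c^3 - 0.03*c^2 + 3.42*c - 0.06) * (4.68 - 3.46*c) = 4.7056*c^5 + 8.3402*c^4 - 19.7862*c^3 - 11.9736*c^2 + 16.2132*c - 0.2808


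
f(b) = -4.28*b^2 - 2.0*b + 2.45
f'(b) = -8.56*b - 2.0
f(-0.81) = 1.26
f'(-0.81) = 4.93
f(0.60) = -0.29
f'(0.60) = -7.14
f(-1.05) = -0.17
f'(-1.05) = 6.99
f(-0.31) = 2.66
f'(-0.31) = 0.65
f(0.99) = -3.72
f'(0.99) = -10.47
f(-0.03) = 2.51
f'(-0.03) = -1.74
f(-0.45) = 2.48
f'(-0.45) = 1.85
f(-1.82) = -8.09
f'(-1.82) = 13.58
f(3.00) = -42.07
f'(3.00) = -27.68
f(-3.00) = -30.07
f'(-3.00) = 23.68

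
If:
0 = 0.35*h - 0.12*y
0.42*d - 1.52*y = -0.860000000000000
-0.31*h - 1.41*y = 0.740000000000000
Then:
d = -3.81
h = -0.17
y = -0.49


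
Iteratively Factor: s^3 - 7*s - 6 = (s + 2)*(s^2 - 2*s - 3) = (s - 3)*(s + 2)*(s + 1)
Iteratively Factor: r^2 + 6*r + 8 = (r + 2)*(r + 4)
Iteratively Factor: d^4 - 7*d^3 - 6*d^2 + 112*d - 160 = (d - 5)*(d^3 - 2*d^2 - 16*d + 32) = (d - 5)*(d - 4)*(d^2 + 2*d - 8) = (d - 5)*(d - 4)*(d + 4)*(d - 2)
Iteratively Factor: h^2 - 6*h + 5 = (h - 1)*(h - 5)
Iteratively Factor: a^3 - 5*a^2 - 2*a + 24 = (a + 2)*(a^2 - 7*a + 12) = (a - 4)*(a + 2)*(a - 3)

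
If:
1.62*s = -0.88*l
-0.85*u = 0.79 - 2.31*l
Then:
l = 0.367965367965368*u + 0.341991341991342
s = -0.199882422104644*u - 0.185773074661964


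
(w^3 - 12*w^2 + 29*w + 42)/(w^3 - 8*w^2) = (w^3 - 12*w^2 + 29*w + 42)/(w^2*(w - 8))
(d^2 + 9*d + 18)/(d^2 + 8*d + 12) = (d + 3)/(d + 2)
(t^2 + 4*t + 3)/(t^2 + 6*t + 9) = (t + 1)/(t + 3)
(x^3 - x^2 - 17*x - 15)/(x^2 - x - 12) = (x^2 - 4*x - 5)/(x - 4)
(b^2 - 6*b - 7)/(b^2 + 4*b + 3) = (b - 7)/(b + 3)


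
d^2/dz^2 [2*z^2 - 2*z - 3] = 4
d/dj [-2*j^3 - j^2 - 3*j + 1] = -6*j^2 - 2*j - 3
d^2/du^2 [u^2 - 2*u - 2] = 2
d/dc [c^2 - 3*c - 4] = 2*c - 3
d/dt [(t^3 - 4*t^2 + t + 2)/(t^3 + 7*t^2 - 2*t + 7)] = (11*t^4 - 6*t^3 + 16*t^2 - 84*t + 11)/(t^6 + 14*t^5 + 45*t^4 - 14*t^3 + 102*t^2 - 28*t + 49)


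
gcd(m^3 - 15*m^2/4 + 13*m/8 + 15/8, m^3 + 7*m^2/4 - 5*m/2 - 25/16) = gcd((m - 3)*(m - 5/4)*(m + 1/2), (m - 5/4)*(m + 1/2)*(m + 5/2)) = m^2 - 3*m/4 - 5/8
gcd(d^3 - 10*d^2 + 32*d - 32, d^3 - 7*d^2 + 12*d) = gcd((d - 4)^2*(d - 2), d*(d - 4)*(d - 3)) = d - 4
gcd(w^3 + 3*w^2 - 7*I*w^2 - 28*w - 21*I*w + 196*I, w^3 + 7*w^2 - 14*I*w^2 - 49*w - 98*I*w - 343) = w^2 + w*(7 - 7*I) - 49*I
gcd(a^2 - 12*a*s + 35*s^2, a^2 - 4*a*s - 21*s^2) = -a + 7*s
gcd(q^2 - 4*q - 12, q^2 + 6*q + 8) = q + 2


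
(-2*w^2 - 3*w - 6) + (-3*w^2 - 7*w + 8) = -5*w^2 - 10*w + 2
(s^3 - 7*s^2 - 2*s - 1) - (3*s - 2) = s^3 - 7*s^2 - 5*s + 1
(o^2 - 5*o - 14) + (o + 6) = o^2 - 4*o - 8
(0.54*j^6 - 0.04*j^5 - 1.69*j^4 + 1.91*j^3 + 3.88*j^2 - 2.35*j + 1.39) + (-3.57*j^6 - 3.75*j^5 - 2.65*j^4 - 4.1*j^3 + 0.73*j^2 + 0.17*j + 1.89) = -3.03*j^6 - 3.79*j^5 - 4.34*j^4 - 2.19*j^3 + 4.61*j^2 - 2.18*j + 3.28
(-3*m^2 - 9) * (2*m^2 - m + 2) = -6*m^4 + 3*m^3 - 24*m^2 + 9*m - 18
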